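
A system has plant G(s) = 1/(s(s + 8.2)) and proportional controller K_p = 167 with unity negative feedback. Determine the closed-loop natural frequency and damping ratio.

1 + K_p·G(s) = 0 gives s² + 8.2s + 167 = 0.
So ω_n² = 167 ⇒ ω_n = 12.92 rad/s, and ζ = 8.2/(2ω_n) = 0.317.

ω_n = 12.9 rad/s, ζ = 0.317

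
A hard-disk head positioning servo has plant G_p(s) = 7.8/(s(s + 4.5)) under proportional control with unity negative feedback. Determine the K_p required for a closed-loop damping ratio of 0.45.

Closed-loop characteristic equation: s² + 4.5s + K_p·7.8 = 0.
So ω_n = √(7.8K_p) and 2ζω_n = 4.5, giving ζ = 4.5/(2√(7.8K_p)).
Setting ζ = 0.45: √(7.8K_p) = 4.5/(2·0.45) = 5, so K_p = 25/7.8 = 3.21.

K_p = 3.21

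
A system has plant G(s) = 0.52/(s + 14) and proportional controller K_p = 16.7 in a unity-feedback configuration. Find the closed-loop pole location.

Closed-loop transfer function: T(s) = K_p·G(s)/(1 + K_p·G(s)) = 8.684/(s + 14 + 8.684) = 8.684/(s + 22.68).
The closed-loop pole is at s = −22.68.

s = -22.68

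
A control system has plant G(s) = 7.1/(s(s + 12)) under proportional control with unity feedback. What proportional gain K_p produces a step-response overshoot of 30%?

From %OS = 100·exp(−πζ/√(1−ζ²)) = 30%, ζ = −ln(0.3)/√(π²+ln²(0.3)) = 0.3579.
Characteristic equation s² + 12s + 7.1K_p = 0 gives ζ = 12/(2√(7.1K_p)).
Setting ζ = 0.3579: √(7.1K_p) = 12/(2·0.3579) = 16.77, so K_p = 281.1/7.1 = 39.6.

K_p = 39.6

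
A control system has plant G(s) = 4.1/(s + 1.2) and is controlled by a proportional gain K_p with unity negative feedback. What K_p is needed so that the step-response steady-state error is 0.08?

Steady-state error for a unit step on this type-0 loop is 1/(1 + K_p·G(0)).
G(0) = 3.417. Require 1/(1 + K_p·3.417) = 0.08, so 1 + 3.417·K_p = 12.5.
K_p = (12.5 − 1)/3.417 = 3.37.

K_p = 3.37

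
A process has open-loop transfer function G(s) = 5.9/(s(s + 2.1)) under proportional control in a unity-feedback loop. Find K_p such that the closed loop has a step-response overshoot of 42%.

K_p = 2.64

From %OS = 100·exp(−πζ/√(1−ζ²)) = 42%, ζ = −ln(0.42)/√(π²+ln²(0.42)) = 0.2662.
Characteristic equation s² + 2.1s + 5.9K_p = 0 gives ζ = 2.1/(2√(5.9K_p)).
Setting ζ = 0.2662: √(5.9K_p) = 2.1/(2·0.2662) = 3.945, so K_p = 15.56/5.9 = 2.64.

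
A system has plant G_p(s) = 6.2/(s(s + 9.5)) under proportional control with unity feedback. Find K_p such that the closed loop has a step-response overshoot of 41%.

K_p = 48.8

From %OS = 100·exp(−πζ/√(1−ζ²)) = 41%, ζ = −ln(0.41)/√(π²+ln²(0.41)) = 0.273.
Characteristic equation s² + 9.5s + 6.2K_p = 0 gives ζ = 9.5/(2√(6.2K_p)).
Setting ζ = 0.273: √(6.2K_p) = 9.5/(2·0.273) = 17.4, so K_p = 302.7/6.2 = 48.8.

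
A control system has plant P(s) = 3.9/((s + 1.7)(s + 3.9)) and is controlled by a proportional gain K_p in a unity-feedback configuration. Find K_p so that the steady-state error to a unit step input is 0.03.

For a type-0 loop with proportional control, e_ss = 1/(1 + K_p·P(0)).
P(0) = 0.5882. Require 1/(1 + K_p·0.5882) = 0.03, so 1 + 0.5882·K_p = 33.33.
K_p = (33.33 − 1)/0.5882 = 55.

K_p = 55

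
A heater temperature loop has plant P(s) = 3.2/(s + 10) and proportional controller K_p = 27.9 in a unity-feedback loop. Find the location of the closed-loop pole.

Closed-loop transfer function: T(s) = K_p·P(s)/(1 + K_p·P(s)) = 89.28/(s + 10 + 89.28) = 89.28/(s + 99.28).
The closed-loop pole is at s = −99.28.

s = -99.28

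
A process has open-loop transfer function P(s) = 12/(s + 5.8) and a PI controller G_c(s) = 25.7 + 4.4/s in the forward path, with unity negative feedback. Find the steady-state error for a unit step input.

The open loop G_c(s)P(s) has a pole at the origin (type 1), so the static position error constant is infinite and e_ss = 1/(1+∞) = 0.

0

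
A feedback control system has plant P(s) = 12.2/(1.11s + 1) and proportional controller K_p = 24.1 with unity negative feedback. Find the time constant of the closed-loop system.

Closed loop: T(s) = K_p·P/(1+K_p·P) = 294/(1.11s + 1 + 294), with pole at s = −(1 + 294)/1.11 = −265.8.
Closed-loop time constant τ = 1/265.8 = 0.00376 s.

τ = 0.00376 s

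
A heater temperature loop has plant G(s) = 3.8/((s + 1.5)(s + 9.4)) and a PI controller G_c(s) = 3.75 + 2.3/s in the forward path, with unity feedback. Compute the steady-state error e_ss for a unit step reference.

The open loop G_c(s)G(s) has a pole at the origin (type 1), so the static position error constant is infinite and e_ss = 1/(1+∞) = 0.

0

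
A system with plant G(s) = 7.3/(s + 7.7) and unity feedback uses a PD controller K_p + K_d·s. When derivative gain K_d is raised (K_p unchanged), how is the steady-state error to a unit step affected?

K_d affects only the transient (the s-coefficient); the DC loop gain, and hence e_ss, depends only on K_p.

unchanged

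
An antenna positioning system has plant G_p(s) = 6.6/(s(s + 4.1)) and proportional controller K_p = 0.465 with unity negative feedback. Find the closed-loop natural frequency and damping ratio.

ω_n = 1.75 rad/s, ζ = 1.17

The closed-loop denominator is s(s+4.1) + 0.465·6.6 = s² + 4.1s + 3.069.
So ω_n² = 3.069 ⇒ ω_n = 1.752 rad/s, and ζ = 4.1/(2ω_n) = 1.17.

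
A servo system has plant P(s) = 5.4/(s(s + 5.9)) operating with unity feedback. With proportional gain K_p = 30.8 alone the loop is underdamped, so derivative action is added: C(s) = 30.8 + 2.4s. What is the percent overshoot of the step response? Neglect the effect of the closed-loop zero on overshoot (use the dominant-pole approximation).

Forward path: (30.8 + 2.4s)·5.4/(s(s+5.9)). The closed-loop characteristic equation is s² + (5.9 + 5.4·2.4)s + 5.4·30.8 = 0.
That is s² + 18.86s + 166.3 = 0, so ω_n = 12.9 rad/s and ζ = 18.86/(2·12.9) = 0.7312.
%OS = 100·exp(−πζ/√(1−ζ²)) = 3.45%.

3.45%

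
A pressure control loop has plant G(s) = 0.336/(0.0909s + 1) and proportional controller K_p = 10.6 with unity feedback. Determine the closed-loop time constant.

τ = 0.0199 s

Closed loop: T(s) = K_p·G/(1+K_p·G) = 3.562/(0.0909s + 1 + 3.562), with pole at s = −(1 + 3.562)/0.0909 = −50.18.
Closed-loop time constant τ = 1/50.18 = 0.0199 s.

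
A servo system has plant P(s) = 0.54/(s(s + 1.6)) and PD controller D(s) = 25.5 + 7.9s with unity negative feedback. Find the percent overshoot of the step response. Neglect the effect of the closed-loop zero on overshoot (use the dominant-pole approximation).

1.74%

Forward path: (25.5 + 7.9s)·0.54/(s(s+1.6)). The closed-loop characteristic equation is s² + (1.6 + 0.54·7.9)s + 0.54·25.5 = 0.
That is s² + 5.866s + 13.77 = 0, so ω_n = 3.711 rad/s and ζ = 5.866/(2·3.711) = 0.7904.
%OS = 100·exp(−πζ/√(1−ζ²)) = 1.74%.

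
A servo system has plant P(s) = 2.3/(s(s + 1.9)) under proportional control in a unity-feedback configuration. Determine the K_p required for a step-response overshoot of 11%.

From %OS = 100·exp(−πζ/√(1−ζ²)) = 11%, ζ = −ln(0.11)/√(π²+ln²(0.11)) = 0.5749.
Characteristic equation s² + 1.9s + 2.3K_p = 0 gives ζ = 1.9/(2√(2.3K_p)).
Setting ζ = 0.5749: √(2.3K_p) = 1.9/(2·0.5749) = 1.652, so K_p = 2.731/2.3 = 1.19.

K_p = 1.19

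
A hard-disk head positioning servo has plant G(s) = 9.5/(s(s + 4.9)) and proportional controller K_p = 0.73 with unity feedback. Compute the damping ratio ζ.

The closed-loop denominator is s(s+4.9) + 0.73·9.5 = s² + 4.9s + 6.935.
Matching s² + 2ζω_n s + ω_n²: ω_n = √6.935 = 2.633 rad/s and 2ζω_n = 4.9, so ζ = 4.9/(2·2.633) = 0.93.

ζ = 0.93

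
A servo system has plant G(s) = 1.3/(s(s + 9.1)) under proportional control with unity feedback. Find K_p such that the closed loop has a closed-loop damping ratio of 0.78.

K_p = 26.2

Closed-loop characteristic equation: s² + 9.1s + K_p·1.3 = 0.
So ω_n = √(1.3K_p) and 2ζω_n = 9.1, giving ζ = 9.1/(2√(1.3K_p)).
Setting ζ = 0.78: √(1.3K_p) = 9.1/(2·0.78) = 5.833, so K_p = 34.03/1.3 = 26.2.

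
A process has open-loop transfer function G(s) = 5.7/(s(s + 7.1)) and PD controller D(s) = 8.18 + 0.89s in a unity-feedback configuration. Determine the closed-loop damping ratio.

ζ = 0.891

Forward path: (8.18 + 0.89s)·5.7/(s(s+7.1)). The closed-loop characteristic equation is s² + (7.1 + 5.7·0.89)s + 5.7·8.18 = 0.
That is s² + 12.17s + 46.63 = 0, so ω_n = 6.828 rad/s and ζ = 12.17/(2·6.828) = 0.8914.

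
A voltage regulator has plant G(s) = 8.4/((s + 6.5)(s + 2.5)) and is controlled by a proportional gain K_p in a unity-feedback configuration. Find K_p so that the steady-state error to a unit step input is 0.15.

The loop is type 0, so e_ss(step) = 1/(1 + K_pos) with K_pos = K_p·G(0).
G(0) = 0.5169. Require 1/(1 + K_p·0.5169) = 0.15, so 1 + 0.5169·K_p = 6.667.
K_p = (6.667 − 1)/0.5169 = 11.

K_p = 11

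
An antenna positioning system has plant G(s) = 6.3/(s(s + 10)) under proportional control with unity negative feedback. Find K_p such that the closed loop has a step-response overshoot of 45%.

From %OS = 100·exp(−πζ/√(1−ζ²)) = 45%, ζ = −ln(0.45)/√(π²+ln²(0.45)) = 0.2463.
Characteristic equation s² + 10s + 6.3K_p = 0 gives ζ = 10/(2√(6.3K_p)).
Setting ζ = 0.2463: √(6.3K_p) = 10/(2·0.2463) = 20.3, so K_p = 412/6.3 = 65.4.

K_p = 65.4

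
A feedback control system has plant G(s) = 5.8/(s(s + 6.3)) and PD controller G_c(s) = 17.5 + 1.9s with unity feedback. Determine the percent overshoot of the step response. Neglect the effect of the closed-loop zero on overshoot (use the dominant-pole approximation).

Forward path: (17.5 + 1.9s)·5.8/(s(s+6.3)). The closed-loop characteristic equation is s² + (6.3 + 5.8·1.9)s + 5.8·17.5 = 0.
That is s² + 17.32s + 101.5 = 0, so ω_n = 10.07 rad/s and ζ = 17.32/(2·10.07) = 0.8596.
%OS = 100·exp(−πζ/√(1−ζ²)) = 0.507%.

0.507%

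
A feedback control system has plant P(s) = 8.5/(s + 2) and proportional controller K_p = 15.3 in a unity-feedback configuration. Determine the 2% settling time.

Closed-loop transfer function: T(s) = K_p·P(s)/(1 + K_p·P(s)) = 130.1/(s + 2 + 130.1) = 130.1/(s + 132.1).
Time constant τ = 1/132.1 = 0.007573 s, so the 2% settling time is about 4τ = 0.0303 s.

T_s ≈ 0.0303 s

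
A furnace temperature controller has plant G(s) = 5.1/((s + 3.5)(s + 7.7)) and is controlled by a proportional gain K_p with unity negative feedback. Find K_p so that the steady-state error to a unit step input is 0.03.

Steady-state error for a unit step on this type-0 loop is 1/(1 + K_p·G(0)).
G(0) = 0.1892. Require 1/(1 + K_p·0.1892) = 0.03, so 1 + 0.1892·K_p = 33.33.
K_p = (33.33 − 1)/0.1892 = 171.

K_p = 171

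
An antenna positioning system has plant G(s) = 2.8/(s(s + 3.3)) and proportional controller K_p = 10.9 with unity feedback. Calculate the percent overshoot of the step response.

37.4%

From 1 + K_pG(s) = 0: s² + 3.3s + 30.52 = 0 ⇒ ω_n = 5.524, ζ = 0.2987.
%OS = 100·exp(−πζ/√(1−ζ²)) = 100·exp(−π·0.2987/√0.9108) = 37.4%.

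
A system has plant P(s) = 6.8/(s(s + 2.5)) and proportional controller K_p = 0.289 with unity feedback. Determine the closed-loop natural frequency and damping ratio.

With unity feedback the closed-loop characteristic equation is s² + 2.5s + 0.289·6.8 = s² + 2.5s + 1.965 = 0.
So ω_n² = 1.965 ⇒ ω_n = 1.402 rad/s, and ζ = 2.5/(2ω_n) = 0.892.

ω_n = 1.4 rad/s, ζ = 0.892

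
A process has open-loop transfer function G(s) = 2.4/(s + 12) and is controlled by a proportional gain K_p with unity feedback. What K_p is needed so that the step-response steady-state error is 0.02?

For a type-0 loop with proportional control, e_ss = 1/(1 + K_p·G(0)).
G(0) = 0.2. Require 1/(1 + K_p·0.2) = 0.02, so 1 + 0.2·K_p = 50.
K_p = (50 − 1)/0.2 = 245.

K_p = 245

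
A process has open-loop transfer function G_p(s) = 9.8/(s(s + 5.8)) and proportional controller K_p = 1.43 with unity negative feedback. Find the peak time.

Closed-loop characteristic equation: s² + 5.8s + 14.01 = 0, so ω_n = 3.744 rad/s and ζ = 5.8/(2·3.744) = 0.7747.
Damped frequency ω_d = ω_n√(1−ζ²) = 2.367 rad/s, so peak time T_p = π/ω_d = 1.33 s.

T_p = 1.33 s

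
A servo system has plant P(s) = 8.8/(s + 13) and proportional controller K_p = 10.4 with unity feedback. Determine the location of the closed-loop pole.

s = -104.5

Closed-loop transfer function: T(s) = K_p·P(s)/(1 + K_p·P(s)) = 91.52/(s + 13 + 91.52) = 91.52/(s + 104.5).
The closed-loop pole is at s = −104.5.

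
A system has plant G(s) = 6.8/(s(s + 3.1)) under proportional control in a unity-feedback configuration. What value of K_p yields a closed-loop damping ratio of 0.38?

Closed-loop characteristic equation: s² + 3.1s + K_p·6.8 = 0.
So ω_n = √(6.8K_p) and 2ζω_n = 3.1, giving ζ = 3.1/(2√(6.8K_p)).
Setting ζ = 0.38: √(6.8K_p) = 3.1/(2·0.38) = 4.079, so K_p = 16.64/6.8 = 2.45.

K_p = 2.45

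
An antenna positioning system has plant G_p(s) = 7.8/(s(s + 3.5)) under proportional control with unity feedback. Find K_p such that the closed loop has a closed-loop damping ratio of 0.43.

Closed-loop characteristic equation: s² + 3.5s + K_p·7.8 = 0.
So ω_n = √(7.8K_p) and 2ζω_n = 3.5, giving ζ = 3.5/(2√(7.8K_p)).
Setting ζ = 0.43: √(7.8K_p) = 3.5/(2·0.43) = 4.07, so K_p = 16.56/7.8 = 2.12.

K_p = 2.12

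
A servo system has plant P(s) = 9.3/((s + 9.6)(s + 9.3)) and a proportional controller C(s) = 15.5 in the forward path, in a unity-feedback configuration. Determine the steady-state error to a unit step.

0.382

The loop is type 0. Static position error constant K_pos = C(0)·P(0) = 15.5·0.1042 = 1.615.
Steady-state error to a unit step: e_ss = 1/(1+K_pos) = 1/2.615 = 0.382.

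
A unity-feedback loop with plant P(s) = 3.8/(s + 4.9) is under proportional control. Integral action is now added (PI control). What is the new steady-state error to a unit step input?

0

The integrator makes K_pos = lim_{s→0} C(s)G(s) infinite, so e_ss = 1/(1+K_pos) = 0.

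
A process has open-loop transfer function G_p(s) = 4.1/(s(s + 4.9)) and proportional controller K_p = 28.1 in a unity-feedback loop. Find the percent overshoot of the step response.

The closed-loop denominator s² + 4.9s + 115.2 gives ω_n = √115.2 = 10.73 and ζ = 4.9/(2ω_n) = 0.2283.
%OS = 100·exp(−πζ/√(1−ζ²)) = 100·exp(−π·0.2283/√0.9479) = 47.9%.

47.9%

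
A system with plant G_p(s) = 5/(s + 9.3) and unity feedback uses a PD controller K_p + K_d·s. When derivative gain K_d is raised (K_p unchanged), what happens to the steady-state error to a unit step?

unchanged

At s = 0 the derivative term contributes nothing: C(0) = K_p regardless of K_d, so K_pos = K_p·G_p(0) and e_ss are unchanged.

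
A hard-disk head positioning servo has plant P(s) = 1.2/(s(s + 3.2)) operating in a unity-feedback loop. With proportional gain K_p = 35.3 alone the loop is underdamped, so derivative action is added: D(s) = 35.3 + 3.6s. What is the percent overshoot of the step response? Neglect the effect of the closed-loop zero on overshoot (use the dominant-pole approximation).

10.8%

Forward path: (35.3 + 3.6s)·1.2/(s(s+3.2)). The closed-loop characteristic equation is s² + (3.2 + 1.2·3.6)s + 1.2·35.3 = 0.
That is s² + 7.52s + 42.36 = 0, so ω_n = 6.508 rad/s and ζ = 7.52/(2·6.508) = 0.5777.
%OS = 100·exp(−πζ/√(1−ζ²)) = 10.8%.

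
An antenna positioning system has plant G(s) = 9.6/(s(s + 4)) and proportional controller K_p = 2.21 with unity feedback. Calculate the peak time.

T_p = 0.757 s

Closed-loop characteristic equation: s² + 4s + 21.22 = 0, so ω_n = 4.606 rad/s and ζ = 4/(2·4.606) = 0.4342.
Damped frequency ω_d = ω_n√(1−ζ²) = 4.149 rad/s, so peak time T_p = π/ω_d = 0.757 s.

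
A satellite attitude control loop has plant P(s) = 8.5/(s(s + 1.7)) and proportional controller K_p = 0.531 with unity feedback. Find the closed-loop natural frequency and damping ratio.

With unity feedback the closed-loop characteristic equation is s² + 1.7s + 0.531·8.5 = s² + 1.7s + 4.514 = 0.
Matching s² + 2ζω_n s + ω_n²: ω_n = √4.514 = 2.124 rad/s and 2ζω_n = 1.7, so ζ = 1.7/(2·2.124) = 0.4.

ω_n = 2.12 rad/s, ζ = 0.4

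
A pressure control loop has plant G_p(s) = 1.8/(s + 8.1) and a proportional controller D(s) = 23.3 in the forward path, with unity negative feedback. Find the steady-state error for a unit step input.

0.162

The loop is type 0. Static position error constant K_pos = D(0)·G_p(0) = 23.3·0.2222 = 5.178.
Steady-state error to a unit step: e_ss = 1/(1+K_pos) = 1/6.178 = 0.162.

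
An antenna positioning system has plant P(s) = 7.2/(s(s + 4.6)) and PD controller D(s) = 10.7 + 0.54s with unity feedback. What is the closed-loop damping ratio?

Forward path: (10.7 + 0.54s)·7.2/(s(s+4.6)). The closed-loop characteristic equation is s² + (4.6 + 7.2·0.54)s + 7.2·10.7 = 0.
That is s² + 8.488s + 77.04 = 0, so ω_n = 8.777 rad/s and ζ = 8.488/(2·8.777) = 0.4835.

ζ = 0.484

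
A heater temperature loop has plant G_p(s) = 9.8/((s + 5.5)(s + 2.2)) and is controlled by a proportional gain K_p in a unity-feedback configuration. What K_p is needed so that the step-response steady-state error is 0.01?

K_p = 122

For a type-0 loop with proportional control, e_ss = 1/(1 + K_p·G_p(0)).
G_p(0) = 0.8099. Require 1/(1 + K_p·0.8099) = 0.01, so 1 + 0.8099·K_p = 100.
K_p = (100 − 1)/0.8099 = 122.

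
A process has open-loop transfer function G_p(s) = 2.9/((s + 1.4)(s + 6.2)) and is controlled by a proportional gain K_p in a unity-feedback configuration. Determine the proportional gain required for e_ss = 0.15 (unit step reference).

K_p = 17

Steady-state error for a unit step on this type-0 loop is 1/(1 + K_p·G_p(0)).
G_p(0) = 0.3341. Require 1/(1 + K_p·0.3341) = 0.15, so 1 + 0.3341·K_p = 6.667.
K_p = (6.667 − 1)/0.3341 = 17.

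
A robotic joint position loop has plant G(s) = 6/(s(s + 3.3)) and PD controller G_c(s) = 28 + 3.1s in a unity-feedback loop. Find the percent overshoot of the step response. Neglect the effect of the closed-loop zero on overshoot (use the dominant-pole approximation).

Forward path: (28 + 3.1s)·6/(s(s+3.3)). The closed-loop characteristic equation is s² + (3.3 + 6·3.1)s + 6·28 = 0.
That is s² + 21.9s + 168 = 0, so ω_n = 12.96 rad/s and ζ = 21.9/(2·12.96) = 0.8448.
%OS = 100·exp(−πζ/√(1−ζ²)) = 0.701%.

0.701%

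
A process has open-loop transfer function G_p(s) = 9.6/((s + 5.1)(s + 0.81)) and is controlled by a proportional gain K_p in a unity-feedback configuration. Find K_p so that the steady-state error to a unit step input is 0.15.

The loop is type 0, so e_ss(step) = 1/(1 + K_pos) with K_pos = K_p·G_p(0).
G_p(0) = 2.324. Require 1/(1 + K_p·2.324) = 0.15, so 1 + 2.324·K_p = 6.667.
K_p = (6.667 − 1)/2.324 = 2.44.

K_p = 2.44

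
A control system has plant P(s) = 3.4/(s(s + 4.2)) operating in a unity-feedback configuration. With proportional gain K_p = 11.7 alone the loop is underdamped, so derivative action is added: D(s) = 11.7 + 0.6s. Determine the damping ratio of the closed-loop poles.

ζ = 0.495

Forward path: (11.7 + 0.6s)·3.4/(s(s+4.2)). The closed-loop characteristic equation is s² + (4.2 + 3.4·0.6)s + 3.4·11.7 = 0.
That is s² + 6.24s + 39.78 = 0, so ω_n = 6.307 rad/s and ζ = 6.24/(2·6.307) = 0.4947.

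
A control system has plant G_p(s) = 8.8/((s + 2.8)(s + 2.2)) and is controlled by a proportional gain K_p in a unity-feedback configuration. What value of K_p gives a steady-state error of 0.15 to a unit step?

K_p = 3.97

For a type-0 loop with proportional control, e_ss = 1/(1 + K_p·G_p(0)).
G_p(0) = 1.429. Require 1/(1 + K_p·1.429) = 0.15, so 1 + 1.429·K_p = 6.667.
K_p = (6.667 − 1)/1.429 = 3.97.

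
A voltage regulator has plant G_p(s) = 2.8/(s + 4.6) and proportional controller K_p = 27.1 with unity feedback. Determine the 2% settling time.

Closed-loop transfer function: T(s) = K_p·G_p(s)/(1 + K_p·G_p(s)) = 75.88/(s + 4.6 + 75.88) = 75.88/(s + 80.48).
Time constant τ = 1/80.48 = 0.01243 s, so the 2% settling time is about 4τ = 0.0497 s.

T_s ≈ 0.0497 s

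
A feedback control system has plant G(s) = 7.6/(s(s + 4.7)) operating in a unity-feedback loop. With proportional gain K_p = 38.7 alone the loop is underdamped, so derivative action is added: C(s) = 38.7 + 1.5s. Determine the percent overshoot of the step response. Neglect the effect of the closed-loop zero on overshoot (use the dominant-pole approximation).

Forward path: (38.7 + 1.5s)·7.6/(s(s+4.7)). The closed-loop characteristic equation is s² + (4.7 + 7.6·1.5)s + 7.6·38.7 = 0.
That is s² + 16.1s + 294.1 = 0, so ω_n = 17.15 rad/s and ζ = 16.1/(2·17.15) = 0.4694.
%OS = 100·exp(−πζ/√(1−ζ²)) = 18.8%.

18.8%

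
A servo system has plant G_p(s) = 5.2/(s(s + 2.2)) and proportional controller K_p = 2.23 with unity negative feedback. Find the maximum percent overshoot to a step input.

From 1 + K_pG_p(s) = 0: s² + 2.2s + 11.6 = 0 ⇒ ω_n = 3.405, ζ = 0.323.
%OS = 100·exp(−πζ/√(1−ζ²)) = 100·exp(−π·0.323/√0.8957) = 34.2%.

34.2%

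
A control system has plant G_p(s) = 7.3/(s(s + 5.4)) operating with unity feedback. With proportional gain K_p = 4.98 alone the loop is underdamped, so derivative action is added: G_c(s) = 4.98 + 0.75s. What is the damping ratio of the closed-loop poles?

ζ = 0.902

Forward path: (4.98 + 0.75s)·7.3/(s(s+5.4)). The closed-loop characteristic equation is s² + (5.4 + 7.3·0.75)s + 7.3·4.98 = 0.
That is s² + 10.88s + 36.35 = 0, so ω_n = 6.029 rad/s and ζ = 10.88/(2·6.029) = 0.9018.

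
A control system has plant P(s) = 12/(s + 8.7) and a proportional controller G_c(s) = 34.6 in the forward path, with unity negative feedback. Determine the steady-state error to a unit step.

The loop is type 0. Static position error constant K_pos = G_c(0)·P(0) = 34.6·1.379 = 47.72.
Steady-state error to a unit step: e_ss = 1/(1+K_pos) = 1/48.72 = 0.0205.

0.0205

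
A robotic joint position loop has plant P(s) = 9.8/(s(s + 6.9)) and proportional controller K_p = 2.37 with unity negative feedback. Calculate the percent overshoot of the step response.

From 1 + K_pP(s) = 0: s² + 6.9s + 23.23 = 0 ⇒ ω_n = 4.819, ζ = 0.7159.
%OS = 100·exp(−πζ/√(1−ζ²)) = 100·exp(−π·0.7159/√0.4875) = 3.99%.

3.99%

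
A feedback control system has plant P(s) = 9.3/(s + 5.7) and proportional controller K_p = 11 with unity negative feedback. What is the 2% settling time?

T_s ≈ 0.037 s

Closed-loop transfer function: T(s) = K_p·P(s)/(1 + K_p·P(s)) = 102.3/(s + 5.7 + 102.3) = 102.3/(s + 108).
Time constant τ = 1/108 = 0.009259 s, so the 2% settling time is about 4τ = 0.037 s.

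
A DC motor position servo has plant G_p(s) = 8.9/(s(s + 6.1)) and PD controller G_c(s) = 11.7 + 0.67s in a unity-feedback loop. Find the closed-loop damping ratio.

Forward path: (11.7 + 0.67s)·8.9/(s(s+6.1)). The closed-loop characteristic equation is s² + (6.1 + 8.9·0.67)s + 8.9·11.7 = 0.
That is s² + 12.06s + 104.1 = 0, so ω_n = 10.2 rad/s and ζ = 12.06/(2·10.2) = 0.5911.

ζ = 0.591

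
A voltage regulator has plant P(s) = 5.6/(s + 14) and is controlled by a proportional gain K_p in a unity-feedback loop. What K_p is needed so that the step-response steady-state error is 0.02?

K_p = 123

Steady-state error for a unit step on this type-0 loop is 1/(1 + K_p·P(0)).
P(0) = 0.4. Require 1/(1 + K_p·0.4) = 0.02, so 1 + 0.4·K_p = 50.
K_p = (50 − 1)/0.4 = 123.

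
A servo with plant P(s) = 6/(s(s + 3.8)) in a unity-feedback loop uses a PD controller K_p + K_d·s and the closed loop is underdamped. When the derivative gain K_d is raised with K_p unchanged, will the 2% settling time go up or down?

decrease

Characteristic equation s² + (3.8 + 6K_d)s + 6K_p = 0: raising K_d increases ζω_n = (3.8+6K_d)/2 while the loop stays underdamped, so T_s ≈ 4/(ζω_n) decreases.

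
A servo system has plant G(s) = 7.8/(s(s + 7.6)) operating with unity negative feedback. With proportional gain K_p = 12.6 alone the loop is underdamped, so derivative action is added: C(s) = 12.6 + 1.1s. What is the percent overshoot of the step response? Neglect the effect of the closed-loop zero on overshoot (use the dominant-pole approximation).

1.18%

Forward path: (12.6 + 1.1s)·7.8/(s(s+7.6)). The closed-loop characteristic equation is s² + (7.6 + 7.8·1.1)s + 7.8·12.6 = 0.
That is s² + 16.18s + 98.28 = 0, so ω_n = 9.914 rad/s and ζ = 16.18/(2·9.914) = 0.816.
%OS = 100·exp(−πζ/√(1−ζ²)) = 1.18%.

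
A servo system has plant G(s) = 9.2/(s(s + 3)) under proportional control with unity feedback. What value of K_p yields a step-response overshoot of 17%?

K_p = 1.01

From %OS = 100·exp(−πζ/√(1−ζ²)) = 17%, ζ = −ln(0.17)/√(π²+ln²(0.17)) = 0.4913.
Characteristic equation s² + 3s + 9.2K_p = 0 gives ζ = 3/(2√(9.2K_p)).
Setting ζ = 0.4913: √(9.2K_p) = 3/(2·0.4913) = 3.053, so K_p = 9.323/9.2 = 1.01.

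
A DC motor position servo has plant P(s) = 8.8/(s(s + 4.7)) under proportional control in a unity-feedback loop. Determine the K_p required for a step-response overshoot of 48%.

From %OS = 100·exp(−πζ/√(1−ζ²)) = 48%, ζ = −ln(0.48)/√(π²+ln²(0.48)) = 0.2275.
Characteristic equation s² + 4.7s + 8.8K_p = 0 gives ζ = 4.7/(2√(8.8K_p)).
Setting ζ = 0.2275: √(8.8K_p) = 4.7/(2·0.2275) = 10.33, so K_p = 106.7/8.8 = 12.1.

K_p = 12.1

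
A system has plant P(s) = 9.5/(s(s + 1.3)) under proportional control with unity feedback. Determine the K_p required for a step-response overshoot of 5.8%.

From %OS = 100·exp(−πζ/√(1−ζ²)) = 5.8%, ζ = −ln(0.058)/√(π²+ln²(0.058)) = 0.6716.
Characteristic equation s² + 1.3s + 9.5K_p = 0 gives ζ = 1.3/(2√(9.5K_p)).
Setting ζ = 0.6716: √(9.5K_p) = 1.3/(2·0.6716) = 0.9679, so K_p = 0.9368/9.5 = 0.0986.

K_p = 0.0986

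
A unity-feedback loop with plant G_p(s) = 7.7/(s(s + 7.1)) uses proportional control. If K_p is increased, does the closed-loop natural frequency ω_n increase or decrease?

ω_n = √(7.7·K_p), which grows with K_p.

increase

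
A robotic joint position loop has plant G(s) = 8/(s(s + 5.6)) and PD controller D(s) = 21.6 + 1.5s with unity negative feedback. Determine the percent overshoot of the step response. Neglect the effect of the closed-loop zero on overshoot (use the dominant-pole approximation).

5.9%

Forward path: (21.6 + 1.5s)·8/(s(s+5.6)). The closed-loop characteristic equation is s² + (5.6 + 8·1.5)s + 8·21.6 = 0.
That is s² + 17.6s + 172.8 = 0, so ω_n = 13.15 rad/s and ζ = 17.6/(2·13.15) = 0.6694.
%OS = 100·exp(−πζ/√(1−ζ²)) = 5.9%.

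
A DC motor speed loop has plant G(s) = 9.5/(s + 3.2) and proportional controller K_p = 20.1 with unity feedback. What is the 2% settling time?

T_s ≈ 0.0206 s

Closed-loop transfer function: T(s) = K_p·G(s)/(1 + K_p·G(s)) = 191/(s + 3.2 + 191) = 191/(s + 194.2).
Time constant τ = 1/194.2 = 0.005151 s, so the 2% settling time is about 4τ = 0.0206 s.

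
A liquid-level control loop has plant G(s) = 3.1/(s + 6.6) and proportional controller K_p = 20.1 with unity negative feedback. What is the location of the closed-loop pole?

Closed-loop transfer function: T(s) = K_p·G(s)/(1 + K_p·G(s)) = 62.31/(s + 6.6 + 62.31) = 62.31/(s + 68.91).
The closed-loop pole is at s = −68.91.

s = -68.91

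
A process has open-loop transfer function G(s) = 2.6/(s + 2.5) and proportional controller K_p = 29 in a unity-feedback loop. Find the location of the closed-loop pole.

Closed-loop transfer function: T(s) = K_p·G(s)/(1 + K_p·G(s)) = 75.4/(s + 2.5 + 75.4) = 75.4/(s + 77.9).
The closed-loop pole is at s = −77.9.

s = -77.9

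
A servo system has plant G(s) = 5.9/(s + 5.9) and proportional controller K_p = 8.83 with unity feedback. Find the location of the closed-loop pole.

Closed-loop transfer function: T(s) = K_p·G(s)/(1 + K_p·G(s)) = 52.1/(s + 5.9 + 52.1) = 52.1/(s + 58).
The closed-loop pole is at s = −58.

s = -58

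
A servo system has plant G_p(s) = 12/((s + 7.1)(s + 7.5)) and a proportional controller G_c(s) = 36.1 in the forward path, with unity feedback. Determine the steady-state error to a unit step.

The loop is type 0. Static position error constant K_pos = G_c(0)·G_p(0) = 36.1·0.2254 = 8.135.
Steady-state error to a unit step: e_ss = 1/(1+K_pos) = 1/9.135 = 0.109.

0.109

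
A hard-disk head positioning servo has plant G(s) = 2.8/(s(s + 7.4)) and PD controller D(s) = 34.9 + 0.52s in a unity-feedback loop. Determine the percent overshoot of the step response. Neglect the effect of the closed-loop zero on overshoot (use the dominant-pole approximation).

20.7%

Forward path: (34.9 + 0.52s)·2.8/(s(s+7.4)). The closed-loop characteristic equation is s² + (7.4 + 2.8·0.52)s + 2.8·34.9 = 0.
That is s² + 8.856s + 97.72 = 0, so ω_n = 9.885 rad/s and ζ = 8.856/(2·9.885) = 0.4479.
%OS = 100·exp(−πζ/√(1−ζ²)) = 20.7%.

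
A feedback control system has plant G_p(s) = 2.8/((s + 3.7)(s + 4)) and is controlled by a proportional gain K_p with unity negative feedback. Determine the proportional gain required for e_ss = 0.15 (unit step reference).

Steady-state error for a unit step on this type-0 loop is 1/(1 + K_p·G_p(0)).
G_p(0) = 0.1892. Require 1/(1 + K_p·0.1892) = 0.15, so 1 + 0.1892·K_p = 6.667.
K_p = (6.667 − 1)/0.1892 = 30.

K_p = 30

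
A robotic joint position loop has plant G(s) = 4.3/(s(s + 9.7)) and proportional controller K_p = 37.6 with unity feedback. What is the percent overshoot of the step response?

27.4%

From 1 + K_pG(s) = 0: s² + 9.7s + 161.7 = 0 ⇒ ω_n = 12.72, ζ = 0.3814.
%OS = 100·exp(−πζ/√(1−ζ²)) = 100·exp(−π·0.3814/√0.8545) = 27.4%.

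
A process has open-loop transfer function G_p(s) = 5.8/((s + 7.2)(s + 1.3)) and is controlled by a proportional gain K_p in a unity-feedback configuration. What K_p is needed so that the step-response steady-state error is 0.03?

The loop is type 0, so e_ss(step) = 1/(1 + K_pos) with K_pos = K_p·G_p(0).
G_p(0) = 0.6197. Require 1/(1 + K_p·0.6197) = 0.03, so 1 + 0.6197·K_p = 33.33.
K_p = (33.33 − 1)/0.6197 = 52.2.

K_p = 52.2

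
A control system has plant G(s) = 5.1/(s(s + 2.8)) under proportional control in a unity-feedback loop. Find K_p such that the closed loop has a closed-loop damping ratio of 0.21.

K_p = 8.71

Closed-loop characteristic equation: s² + 2.8s + K_p·5.1 = 0.
So ω_n = √(5.1K_p) and 2ζω_n = 2.8, giving ζ = 2.8/(2√(5.1K_p)).
Setting ζ = 0.21: √(5.1K_p) = 2.8/(2·0.21) = 6.667, so K_p = 44.44/5.1 = 8.71.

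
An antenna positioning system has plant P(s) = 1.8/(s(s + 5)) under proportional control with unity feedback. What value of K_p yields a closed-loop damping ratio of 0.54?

K_p = 11.9

Closed-loop characteristic equation: s² + 5s + K_p·1.8 = 0.
So ω_n = √(1.8K_p) and 2ζω_n = 5, giving ζ = 5/(2√(1.8K_p)).
Setting ζ = 0.54: √(1.8K_p) = 5/(2·0.54) = 4.63, so K_p = 21.43/1.8 = 11.9.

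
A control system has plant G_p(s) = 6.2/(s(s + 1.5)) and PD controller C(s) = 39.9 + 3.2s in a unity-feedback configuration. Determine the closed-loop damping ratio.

Forward path: (39.9 + 3.2s)·6.2/(s(s+1.5)). The closed-loop characteristic equation is s² + (1.5 + 6.2·3.2)s + 6.2·39.9 = 0.
That is s² + 21.34s + 247.4 = 0, so ω_n = 15.73 rad/s and ζ = 21.34/(2·15.73) = 0.6784.

ζ = 0.678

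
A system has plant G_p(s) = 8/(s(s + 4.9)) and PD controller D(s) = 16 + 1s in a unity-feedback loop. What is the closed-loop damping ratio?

ζ = 0.57

Forward path: (16 + 1s)·8/(s(s+4.9)). The closed-loop characteristic equation is s² + (4.9 + 8·1)s + 8·16 = 0.
That is s² + 12.9s + 128 = 0, so ω_n = 11.31 rad/s and ζ = 12.9/(2·11.31) = 0.5701.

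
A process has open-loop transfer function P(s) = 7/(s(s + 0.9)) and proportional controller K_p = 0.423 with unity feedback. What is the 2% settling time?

T_s ≈ 8.89 s

Closed-loop characteristic equation: s² + 0.9s + 2.961 = 0, so ω_n = 1.721 rad/s and ζ = 0.9/(2·1.721) = 0.2615.
2% settling time T_s ≈ 4/(ζω_n) = 4/0.45 = 8.89 s.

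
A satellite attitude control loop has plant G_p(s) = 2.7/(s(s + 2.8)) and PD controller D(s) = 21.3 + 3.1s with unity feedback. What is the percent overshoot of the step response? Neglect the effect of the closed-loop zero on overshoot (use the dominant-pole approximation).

3.27%

Forward path: (21.3 + 3.1s)·2.7/(s(s+2.8)). The closed-loop characteristic equation is s² + (2.8 + 2.7·3.1)s + 2.7·21.3 = 0.
That is s² + 11.17s + 57.51 = 0, so ω_n = 7.584 rad/s and ζ = 11.17/(2·7.584) = 0.7365.
%OS = 100·exp(−πζ/√(1−ζ²)) = 3.27%.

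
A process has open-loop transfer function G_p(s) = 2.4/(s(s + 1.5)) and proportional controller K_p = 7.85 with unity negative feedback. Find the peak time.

From 1 + K_pG_p(s) = 0: s² + 1.5s + 18.84 = 0 ⇒ ω_n = 4.341, ζ = 0.1728.
Damped frequency ω_d = ω_n√(1−ζ²) = 4.275 rad/s, so peak time T_p = π/ω_d = 0.735 s.

T_p = 0.735 s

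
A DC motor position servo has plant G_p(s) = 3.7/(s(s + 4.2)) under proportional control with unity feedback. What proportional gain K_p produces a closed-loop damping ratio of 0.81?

K_p = 1.82

Closed-loop characteristic equation: s² + 4.2s + K_p·3.7 = 0.
So ω_n = √(3.7K_p) and 2ζω_n = 4.2, giving ζ = 4.2/(2√(3.7K_p)).
Setting ζ = 0.81: √(3.7K_p) = 4.2/(2·0.81) = 2.593, so K_p = 6.722/3.7 = 1.82.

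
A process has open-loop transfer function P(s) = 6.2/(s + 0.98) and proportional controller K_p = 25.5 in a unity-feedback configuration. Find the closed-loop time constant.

Closed-loop transfer function: T(s) = K_p·P(s)/(1 + K_p·P(s)) = 158.1/(s + 0.98 + 158.1) = 158.1/(s + 159.1).
Time constant τ = 1/159.1 = 0.00629 s.

τ = 0.00629 s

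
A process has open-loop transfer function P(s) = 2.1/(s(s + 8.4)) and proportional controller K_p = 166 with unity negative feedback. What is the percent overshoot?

48.4%

Closed-loop characteristic equation: s² + 8.4s + 348.6 = 0, so ω_n = 18.67 rad/s and ζ = 8.4/(2·18.67) = 0.2249.
%OS = 100·exp(−πζ/√(1−ζ²)) = 100·exp(−π·0.2249/√0.9494) = 48.4%.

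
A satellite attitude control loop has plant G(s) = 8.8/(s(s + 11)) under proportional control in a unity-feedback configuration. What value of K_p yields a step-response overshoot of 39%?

From %OS = 100·exp(−πζ/√(1−ζ²)) = 39%, ζ = −ln(0.39)/√(π²+ln²(0.39)) = 0.2871.
Characteristic equation s² + 11s + 8.8K_p = 0 gives ζ = 11/(2√(8.8K_p)).
Setting ζ = 0.2871: √(8.8K_p) = 11/(2·0.2871) = 19.16, so K_p = 367/8.8 = 41.7.

K_p = 41.7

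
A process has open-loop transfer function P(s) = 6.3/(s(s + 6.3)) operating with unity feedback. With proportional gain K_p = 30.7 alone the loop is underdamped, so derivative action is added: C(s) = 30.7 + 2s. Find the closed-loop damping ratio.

ζ = 0.68

Forward path: (30.7 + 2s)·6.3/(s(s+6.3)). The closed-loop characteristic equation is s² + (6.3 + 6.3·2)s + 6.3·30.7 = 0.
That is s² + 18.9s + 193.4 = 0, so ω_n = 13.91 rad/s and ζ = 18.9/(2·13.91) = 0.6795.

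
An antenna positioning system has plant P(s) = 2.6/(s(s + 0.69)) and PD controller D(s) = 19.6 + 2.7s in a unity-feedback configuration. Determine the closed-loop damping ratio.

ζ = 0.54

Forward path: (19.6 + 2.7s)·2.6/(s(s+0.69)). The closed-loop characteristic equation is s² + (0.69 + 2.6·2.7)s + 2.6·19.6 = 0.
That is s² + 7.71s + 50.96 = 0, so ω_n = 7.139 rad/s and ζ = 7.71/(2·7.139) = 0.54.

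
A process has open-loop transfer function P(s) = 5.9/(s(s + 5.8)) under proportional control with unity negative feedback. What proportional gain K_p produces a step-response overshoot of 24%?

K_p = 8.33

From %OS = 100·exp(−πζ/√(1−ζ²)) = 24%, ζ = −ln(0.24)/√(π²+ln²(0.24)) = 0.4136.
Characteristic equation s² + 5.8s + 5.9K_p = 0 gives ζ = 5.8/(2√(5.9K_p)).
Setting ζ = 0.4136: √(5.9K_p) = 5.8/(2·0.4136) = 7.012, so K_p = 49.16/5.9 = 8.33.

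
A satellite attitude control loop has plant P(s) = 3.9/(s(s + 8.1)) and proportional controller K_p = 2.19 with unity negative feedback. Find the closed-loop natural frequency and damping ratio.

The closed-loop denominator is s(s+8.1) + 2.19·3.9 = s² + 8.1s + 8.541.
Matching s² + 2ζω_n s + ω_n²: ω_n = √8.541 = 2.922 rad/s and 2ζω_n = 8.1, so ζ = 8.1/(2·2.922) = 1.39.

ω_n = 2.92 rad/s, ζ = 1.39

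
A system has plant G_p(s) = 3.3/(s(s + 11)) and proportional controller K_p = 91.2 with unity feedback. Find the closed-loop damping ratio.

ζ = 0.317

The closed-loop denominator is s(s+11) + 91.2·3.3 = s² + 11s + 301.
So ω_n² = 301 ⇒ ω_n = 17.35 rad/s, and ζ = 11/(2ω_n) = 0.317.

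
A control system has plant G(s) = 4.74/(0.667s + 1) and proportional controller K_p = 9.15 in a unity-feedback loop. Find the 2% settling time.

T_s ≈ 0.0601 s

Closed loop: T(s) = K_p·G/(1+K_p·G) = 43.37/(0.667s + 1 + 43.37), with pole at s = −(1 + 43.37)/0.667 = −66.52.
τ = 1/66.52 = 0.01503 s, so 2% settling time ≈ 4τ = 0.0601 s.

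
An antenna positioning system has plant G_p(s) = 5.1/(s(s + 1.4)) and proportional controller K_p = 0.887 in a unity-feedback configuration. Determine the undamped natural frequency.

The closed-loop denominator is s(s+1.4) + 0.887·5.1 = s² + 1.4s + 4.524.
Matching s² + 2ζω_n s + ω_n²: ω_n = √4.524 = 2.127 rad/s and 2ζω_n = 1.4, so ζ = 1.4/(2·2.127) = 0.329.

ω_n = 2.13 rad/s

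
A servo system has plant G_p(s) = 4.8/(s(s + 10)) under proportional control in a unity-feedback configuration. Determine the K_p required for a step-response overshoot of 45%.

K_p = 85.8

From %OS = 100·exp(−πζ/√(1−ζ²)) = 45%, ζ = −ln(0.45)/√(π²+ln²(0.45)) = 0.2463.
Characteristic equation s² + 10s + 4.8K_p = 0 gives ζ = 10/(2√(4.8K_p)).
Setting ζ = 0.2463: √(4.8K_p) = 10/(2·0.2463) = 20.3, so K_p = 412/4.8 = 85.8.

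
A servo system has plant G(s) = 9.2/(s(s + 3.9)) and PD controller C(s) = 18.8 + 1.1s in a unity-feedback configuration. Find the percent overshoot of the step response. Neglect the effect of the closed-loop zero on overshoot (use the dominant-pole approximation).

Forward path: (18.8 + 1.1s)·9.2/(s(s+3.9)). The closed-loop characteristic equation is s² + (3.9 + 9.2·1.1)s + 9.2·18.8 = 0.
That is s² + 14.02s + 173 = 0, so ω_n = 13.15 rad/s and ζ = 14.02/(2·13.15) = 0.533.
%OS = 100·exp(−πζ/√(1−ζ²)) = 13.8%.

13.8%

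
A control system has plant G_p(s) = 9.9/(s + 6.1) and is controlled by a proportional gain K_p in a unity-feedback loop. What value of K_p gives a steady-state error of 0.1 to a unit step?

For a type-0 loop with proportional control, e_ss = 1/(1 + K_p·G_p(0)).
G_p(0) = 1.623. Require 1/(1 + K_p·1.623) = 0.1, so 1 + 1.623·K_p = 10.
K_p = (10 − 1)/1.623 = 5.55.

K_p = 5.55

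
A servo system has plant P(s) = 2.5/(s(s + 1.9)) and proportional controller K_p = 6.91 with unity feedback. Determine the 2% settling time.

T_s ≈ 4.21 s

Closed-loop characteristic equation: s² + 1.9s + 17.27 = 0, so ω_n = 4.156 rad/s and ζ = 1.9/(2·4.156) = 0.2286.
2% settling time T_s ≈ 4/(ζω_n) = 4/0.95 = 4.21 s.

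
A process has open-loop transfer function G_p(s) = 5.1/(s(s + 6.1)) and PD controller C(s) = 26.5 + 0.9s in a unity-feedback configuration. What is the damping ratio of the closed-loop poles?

ζ = 0.46

Forward path: (26.5 + 0.9s)·5.1/(s(s+6.1)). The closed-loop characteristic equation is s² + (6.1 + 5.1·0.9)s + 5.1·26.5 = 0.
That is s² + 10.69s + 135.1 = 0, so ω_n = 11.63 rad/s and ζ = 10.69/(2·11.63) = 0.4598.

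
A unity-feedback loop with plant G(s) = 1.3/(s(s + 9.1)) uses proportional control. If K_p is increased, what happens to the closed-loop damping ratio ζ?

decrease

ζ = 9.1/(2√(1.3K_p)); increasing K_p raises the denominator, so ζ falls.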